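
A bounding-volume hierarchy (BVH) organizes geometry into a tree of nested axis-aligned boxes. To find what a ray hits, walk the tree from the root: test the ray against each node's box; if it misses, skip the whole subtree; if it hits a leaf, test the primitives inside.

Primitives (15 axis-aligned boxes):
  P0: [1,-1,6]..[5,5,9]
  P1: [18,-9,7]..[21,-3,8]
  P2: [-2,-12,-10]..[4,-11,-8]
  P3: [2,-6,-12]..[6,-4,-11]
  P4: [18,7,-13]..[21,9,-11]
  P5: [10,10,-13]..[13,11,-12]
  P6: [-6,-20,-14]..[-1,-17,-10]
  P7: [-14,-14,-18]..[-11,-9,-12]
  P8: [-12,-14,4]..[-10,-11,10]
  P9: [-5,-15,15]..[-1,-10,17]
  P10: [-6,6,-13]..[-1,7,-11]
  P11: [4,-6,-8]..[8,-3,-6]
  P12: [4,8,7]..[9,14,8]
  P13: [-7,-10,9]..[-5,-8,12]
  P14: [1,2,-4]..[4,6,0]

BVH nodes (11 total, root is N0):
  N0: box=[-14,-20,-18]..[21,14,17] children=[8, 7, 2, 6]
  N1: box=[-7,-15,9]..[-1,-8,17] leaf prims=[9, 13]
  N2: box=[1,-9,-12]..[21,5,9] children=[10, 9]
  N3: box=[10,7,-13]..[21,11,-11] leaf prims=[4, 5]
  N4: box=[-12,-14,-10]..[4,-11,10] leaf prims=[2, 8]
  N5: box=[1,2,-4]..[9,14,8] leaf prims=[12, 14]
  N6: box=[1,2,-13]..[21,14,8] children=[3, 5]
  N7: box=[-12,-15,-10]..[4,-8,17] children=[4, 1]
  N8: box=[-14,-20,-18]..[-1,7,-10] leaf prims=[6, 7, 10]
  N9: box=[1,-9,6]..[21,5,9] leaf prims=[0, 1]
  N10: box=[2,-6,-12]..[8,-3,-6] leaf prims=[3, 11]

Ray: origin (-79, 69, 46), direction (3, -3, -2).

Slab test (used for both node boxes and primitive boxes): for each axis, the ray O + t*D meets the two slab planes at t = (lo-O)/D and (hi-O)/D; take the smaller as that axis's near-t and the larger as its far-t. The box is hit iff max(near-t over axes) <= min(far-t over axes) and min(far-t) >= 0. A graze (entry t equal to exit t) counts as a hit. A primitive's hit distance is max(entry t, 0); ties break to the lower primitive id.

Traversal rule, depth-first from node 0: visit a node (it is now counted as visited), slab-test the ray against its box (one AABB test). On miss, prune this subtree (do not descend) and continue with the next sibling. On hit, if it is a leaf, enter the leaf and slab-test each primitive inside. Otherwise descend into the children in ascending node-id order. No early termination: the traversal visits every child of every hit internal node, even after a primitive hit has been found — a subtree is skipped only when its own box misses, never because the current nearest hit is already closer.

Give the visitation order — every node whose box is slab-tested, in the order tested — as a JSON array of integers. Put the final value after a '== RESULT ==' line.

Walk:
N0 x:[65/3,100/3] y:[55/3,89/3] z:[29/2,32] -> hit [65/3,89/3], descend [2, 6, 7, 8]
  N2 x:[80/3,100/3] y:[64/3,26] z:[37/2,29] -> miss, prune
  N6 x:[80/3,100/3] y:[55/3,67/3] z:[19,59/2] -> miss, prune
  N7 x:[67/3,83/3] y:[77/3,28] z:[29/2,28] -> hit [77/3,83/3], descend [1, 4]
    N1 x:[24,26] y:[77/3,28] z:[29/2,37/2] -> miss, prune
    N4 x:[67/3,83/3] y:[80/3,83/3] z:[18,28] -> hit [80/3,83/3] leaf, test {P2@t=27, P8(miss)}
  N8 x:[65/3,26] y:[62/3,89/3] z:[28,32] -> miss, prune

Summary -> nodes [0, 2, 6, 7, 1, 4, 8]; box-tests=7; leaf-entries=1; first=P2

== RESULT ==
[0, 2, 6, 7, 1, 4, 8]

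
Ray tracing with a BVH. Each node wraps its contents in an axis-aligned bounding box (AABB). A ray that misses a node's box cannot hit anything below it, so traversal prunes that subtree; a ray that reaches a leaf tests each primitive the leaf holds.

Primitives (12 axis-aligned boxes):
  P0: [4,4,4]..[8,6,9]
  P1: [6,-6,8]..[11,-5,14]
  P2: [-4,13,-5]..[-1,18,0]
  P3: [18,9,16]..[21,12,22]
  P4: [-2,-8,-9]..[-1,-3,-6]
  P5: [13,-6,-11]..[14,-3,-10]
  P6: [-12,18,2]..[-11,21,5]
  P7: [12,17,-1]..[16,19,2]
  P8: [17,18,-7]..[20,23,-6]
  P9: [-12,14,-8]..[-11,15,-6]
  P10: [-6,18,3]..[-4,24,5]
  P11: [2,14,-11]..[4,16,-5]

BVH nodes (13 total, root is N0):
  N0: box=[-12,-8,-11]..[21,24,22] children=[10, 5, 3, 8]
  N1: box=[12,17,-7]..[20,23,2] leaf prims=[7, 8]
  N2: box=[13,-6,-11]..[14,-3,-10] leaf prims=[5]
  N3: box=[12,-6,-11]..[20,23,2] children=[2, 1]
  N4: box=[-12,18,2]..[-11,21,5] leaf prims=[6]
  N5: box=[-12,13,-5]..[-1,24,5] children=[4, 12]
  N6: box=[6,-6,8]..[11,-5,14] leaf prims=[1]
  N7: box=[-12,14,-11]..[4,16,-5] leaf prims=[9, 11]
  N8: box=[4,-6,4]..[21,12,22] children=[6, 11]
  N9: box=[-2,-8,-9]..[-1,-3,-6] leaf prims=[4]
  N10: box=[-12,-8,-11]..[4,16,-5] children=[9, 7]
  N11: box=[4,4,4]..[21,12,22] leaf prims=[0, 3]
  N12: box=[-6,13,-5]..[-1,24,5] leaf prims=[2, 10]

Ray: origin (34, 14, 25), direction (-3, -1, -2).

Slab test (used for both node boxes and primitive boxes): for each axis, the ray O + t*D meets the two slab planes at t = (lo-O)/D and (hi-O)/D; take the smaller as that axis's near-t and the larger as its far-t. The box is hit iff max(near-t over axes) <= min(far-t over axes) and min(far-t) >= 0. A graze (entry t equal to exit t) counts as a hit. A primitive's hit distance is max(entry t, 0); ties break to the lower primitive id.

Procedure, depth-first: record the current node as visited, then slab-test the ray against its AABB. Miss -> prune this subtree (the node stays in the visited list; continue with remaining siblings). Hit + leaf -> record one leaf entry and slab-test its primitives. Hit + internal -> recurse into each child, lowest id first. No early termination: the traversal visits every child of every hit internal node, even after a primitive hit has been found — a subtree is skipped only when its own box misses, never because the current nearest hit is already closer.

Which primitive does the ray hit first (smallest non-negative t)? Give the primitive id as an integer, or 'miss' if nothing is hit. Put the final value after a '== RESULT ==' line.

Trace the traversal:
N0 x:[13/3,46/3] y:[-10,22] z:[3/2,18] -> hit [13/3,46/3], descend [3, 5, 8, 10]
  N3 x:[14/3,22/3] y:[-9,20] z:[23/2,18] -> miss, prune
  N5 x:[35/3,46/3] y:[-10,1] z:[10,15] -> miss, prune
  N8 x:[13/3,10] y:[2,20] z:[3/2,21/2] -> hit [13/3,10], descend [6, 11]
    N6 x:[23/3,28/3] y:[19,20] z:[11/2,17/2] -> miss, prune
    N11 x:[13/3,10] y:[2,10] z:[3/2,21/2] -> hit [13/3,10] leaf, test {P0@t=26/3, P3@t=13/3}
  N10 x:[10,46/3] y:[-2,22] z:[15,18] -> hit [15,46/3], descend [7, 9]
    N7 x:[10,46/3] y:[-2,0] z:[15,18] -> miss, prune
    N9 x:[35/3,12] y:[17,22] z:[31/2,17] -> miss, prune

order=[0, 3, 5, 8, 6, 11, 10, 7, 9]  |boxes|=9  |leaves|=1  hit=P3

== RESULT ==
3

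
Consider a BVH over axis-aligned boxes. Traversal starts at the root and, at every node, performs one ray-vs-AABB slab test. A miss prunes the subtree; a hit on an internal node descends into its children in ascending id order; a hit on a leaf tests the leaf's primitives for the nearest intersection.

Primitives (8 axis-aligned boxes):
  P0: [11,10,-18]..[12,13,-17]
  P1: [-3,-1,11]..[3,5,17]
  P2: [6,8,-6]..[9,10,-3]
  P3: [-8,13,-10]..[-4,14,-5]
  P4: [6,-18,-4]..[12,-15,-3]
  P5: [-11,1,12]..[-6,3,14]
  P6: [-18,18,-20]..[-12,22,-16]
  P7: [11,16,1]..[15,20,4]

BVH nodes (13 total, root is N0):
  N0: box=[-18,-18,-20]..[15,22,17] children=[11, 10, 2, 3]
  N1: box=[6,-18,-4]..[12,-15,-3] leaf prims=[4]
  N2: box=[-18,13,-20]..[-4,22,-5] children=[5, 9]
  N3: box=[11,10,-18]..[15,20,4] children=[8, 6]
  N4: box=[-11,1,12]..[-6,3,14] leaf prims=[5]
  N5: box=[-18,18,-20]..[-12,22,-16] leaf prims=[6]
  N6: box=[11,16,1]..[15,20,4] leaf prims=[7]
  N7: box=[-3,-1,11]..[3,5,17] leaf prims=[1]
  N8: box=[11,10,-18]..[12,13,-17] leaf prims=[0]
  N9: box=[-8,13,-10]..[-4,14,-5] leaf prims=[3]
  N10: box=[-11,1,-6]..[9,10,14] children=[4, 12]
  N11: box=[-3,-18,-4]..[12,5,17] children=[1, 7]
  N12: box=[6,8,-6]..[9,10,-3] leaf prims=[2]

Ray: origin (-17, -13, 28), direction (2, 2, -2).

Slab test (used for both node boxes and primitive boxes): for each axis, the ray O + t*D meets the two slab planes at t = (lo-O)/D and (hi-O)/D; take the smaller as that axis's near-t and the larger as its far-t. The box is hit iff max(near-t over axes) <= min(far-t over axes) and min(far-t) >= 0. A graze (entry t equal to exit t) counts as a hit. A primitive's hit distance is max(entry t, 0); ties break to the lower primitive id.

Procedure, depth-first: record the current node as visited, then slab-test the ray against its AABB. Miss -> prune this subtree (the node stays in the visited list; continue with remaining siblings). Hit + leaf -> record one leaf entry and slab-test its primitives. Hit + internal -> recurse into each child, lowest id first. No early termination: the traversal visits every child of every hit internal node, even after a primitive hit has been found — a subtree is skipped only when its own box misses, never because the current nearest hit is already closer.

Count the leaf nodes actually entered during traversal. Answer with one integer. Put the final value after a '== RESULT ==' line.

Walk:
N0 x:[-1/2,16] y:[-5/2,35/2] z:[11/2,24] -> hit [11/2,16], descend [2, 3, 10, 11]
  N2 x:[-1/2,13/2] y:[13,35/2] z:[33/2,24] -> miss, prune
  N3 x:[14,16] y:[23/2,33/2] z:[12,23] -> hit [14,16], descend [6, 8]
    N6 x:[14,16] y:[29/2,33/2] z:[12,27/2] -> miss, prune
    N8 x:[14,29/2] y:[23/2,13] z:[45/2,23] -> miss, prune
  N10 x:[3,13] y:[7,23/2] z:[7,17] -> hit [7,23/2], descend [4, 12]
    N4 x:[3,11/2] y:[7,8] z:[7,8] -> miss, prune
    N12 x:[23/2,13] y:[21/2,23/2] z:[31/2,17] -> miss, prune
  N11 x:[7,29/2] y:[-5/2,9] z:[11/2,16] -> hit [7,9], descend [1, 7]
    N1 x:[23/2,29/2] y:[-5/2,-1] z:[31/2,16] -> miss, prune
    N7 x:[7,10] y:[6,9] z:[11/2,17/2] -> hit [7,17/2] leaf, test {P1@t=7}

Visited [0, 2, 3, 6, 8, 10, 4, 12, 11, 1, 7]. Tests: 11 box, 1 leaf. Nearest: P1.

== RESULT ==
1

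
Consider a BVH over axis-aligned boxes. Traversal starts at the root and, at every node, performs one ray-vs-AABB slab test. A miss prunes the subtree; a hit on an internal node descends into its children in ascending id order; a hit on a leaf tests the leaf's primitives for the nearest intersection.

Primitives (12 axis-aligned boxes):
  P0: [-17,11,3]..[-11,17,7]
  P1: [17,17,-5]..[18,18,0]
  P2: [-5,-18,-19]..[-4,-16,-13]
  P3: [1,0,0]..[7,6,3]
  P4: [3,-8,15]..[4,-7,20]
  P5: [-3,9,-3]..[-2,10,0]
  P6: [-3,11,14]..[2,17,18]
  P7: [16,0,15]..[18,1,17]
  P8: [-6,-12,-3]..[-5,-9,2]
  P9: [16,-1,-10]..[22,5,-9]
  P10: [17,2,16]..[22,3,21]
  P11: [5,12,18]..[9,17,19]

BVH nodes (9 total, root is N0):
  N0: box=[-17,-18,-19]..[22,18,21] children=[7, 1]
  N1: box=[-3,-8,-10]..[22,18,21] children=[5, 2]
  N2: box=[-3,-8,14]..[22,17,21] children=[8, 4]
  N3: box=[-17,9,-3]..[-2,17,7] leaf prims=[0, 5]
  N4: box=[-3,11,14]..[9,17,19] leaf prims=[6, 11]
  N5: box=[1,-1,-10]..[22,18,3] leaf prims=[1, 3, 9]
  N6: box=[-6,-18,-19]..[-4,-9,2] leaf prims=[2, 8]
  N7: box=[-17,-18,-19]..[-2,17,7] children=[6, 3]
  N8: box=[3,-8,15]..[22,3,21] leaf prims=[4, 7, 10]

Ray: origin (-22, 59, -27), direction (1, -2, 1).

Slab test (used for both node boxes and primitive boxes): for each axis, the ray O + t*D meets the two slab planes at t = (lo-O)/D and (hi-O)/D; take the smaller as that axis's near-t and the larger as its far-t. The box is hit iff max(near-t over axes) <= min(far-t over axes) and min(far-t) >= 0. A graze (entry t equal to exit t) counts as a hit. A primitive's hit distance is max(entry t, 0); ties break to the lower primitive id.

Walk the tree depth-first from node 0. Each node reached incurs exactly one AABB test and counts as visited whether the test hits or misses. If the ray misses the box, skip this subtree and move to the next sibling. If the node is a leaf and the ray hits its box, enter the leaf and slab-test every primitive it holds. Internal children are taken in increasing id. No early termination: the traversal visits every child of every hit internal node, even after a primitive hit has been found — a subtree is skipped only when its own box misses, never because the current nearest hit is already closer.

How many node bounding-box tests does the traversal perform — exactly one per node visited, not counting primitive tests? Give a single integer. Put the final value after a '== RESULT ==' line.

Walk:
N0 x:[5,44] y:[41/2,77/2] z:[8,48] -> hit [41/2,77/2], descend [1, 7]
  N1 x:[19,44] y:[41/2,67/2] z:[17,48] -> hit [41/2,67/2], descend [2, 5]
    N2 x:[19,44] y:[21,67/2] z:[41,48] -> miss, prune
    N5 x:[23,44] y:[41/2,30] z:[17,30] -> hit [23,30] leaf, test {P1(miss), P3@t=27, P9(miss)}
  N7 x:[5,20] y:[21,77/2] z:[8,34] -> miss, prune

5 AABB tests over nodes [0, 1, 2, 5, 7]; 1 leaf entered; closest P3.

== RESULT ==
5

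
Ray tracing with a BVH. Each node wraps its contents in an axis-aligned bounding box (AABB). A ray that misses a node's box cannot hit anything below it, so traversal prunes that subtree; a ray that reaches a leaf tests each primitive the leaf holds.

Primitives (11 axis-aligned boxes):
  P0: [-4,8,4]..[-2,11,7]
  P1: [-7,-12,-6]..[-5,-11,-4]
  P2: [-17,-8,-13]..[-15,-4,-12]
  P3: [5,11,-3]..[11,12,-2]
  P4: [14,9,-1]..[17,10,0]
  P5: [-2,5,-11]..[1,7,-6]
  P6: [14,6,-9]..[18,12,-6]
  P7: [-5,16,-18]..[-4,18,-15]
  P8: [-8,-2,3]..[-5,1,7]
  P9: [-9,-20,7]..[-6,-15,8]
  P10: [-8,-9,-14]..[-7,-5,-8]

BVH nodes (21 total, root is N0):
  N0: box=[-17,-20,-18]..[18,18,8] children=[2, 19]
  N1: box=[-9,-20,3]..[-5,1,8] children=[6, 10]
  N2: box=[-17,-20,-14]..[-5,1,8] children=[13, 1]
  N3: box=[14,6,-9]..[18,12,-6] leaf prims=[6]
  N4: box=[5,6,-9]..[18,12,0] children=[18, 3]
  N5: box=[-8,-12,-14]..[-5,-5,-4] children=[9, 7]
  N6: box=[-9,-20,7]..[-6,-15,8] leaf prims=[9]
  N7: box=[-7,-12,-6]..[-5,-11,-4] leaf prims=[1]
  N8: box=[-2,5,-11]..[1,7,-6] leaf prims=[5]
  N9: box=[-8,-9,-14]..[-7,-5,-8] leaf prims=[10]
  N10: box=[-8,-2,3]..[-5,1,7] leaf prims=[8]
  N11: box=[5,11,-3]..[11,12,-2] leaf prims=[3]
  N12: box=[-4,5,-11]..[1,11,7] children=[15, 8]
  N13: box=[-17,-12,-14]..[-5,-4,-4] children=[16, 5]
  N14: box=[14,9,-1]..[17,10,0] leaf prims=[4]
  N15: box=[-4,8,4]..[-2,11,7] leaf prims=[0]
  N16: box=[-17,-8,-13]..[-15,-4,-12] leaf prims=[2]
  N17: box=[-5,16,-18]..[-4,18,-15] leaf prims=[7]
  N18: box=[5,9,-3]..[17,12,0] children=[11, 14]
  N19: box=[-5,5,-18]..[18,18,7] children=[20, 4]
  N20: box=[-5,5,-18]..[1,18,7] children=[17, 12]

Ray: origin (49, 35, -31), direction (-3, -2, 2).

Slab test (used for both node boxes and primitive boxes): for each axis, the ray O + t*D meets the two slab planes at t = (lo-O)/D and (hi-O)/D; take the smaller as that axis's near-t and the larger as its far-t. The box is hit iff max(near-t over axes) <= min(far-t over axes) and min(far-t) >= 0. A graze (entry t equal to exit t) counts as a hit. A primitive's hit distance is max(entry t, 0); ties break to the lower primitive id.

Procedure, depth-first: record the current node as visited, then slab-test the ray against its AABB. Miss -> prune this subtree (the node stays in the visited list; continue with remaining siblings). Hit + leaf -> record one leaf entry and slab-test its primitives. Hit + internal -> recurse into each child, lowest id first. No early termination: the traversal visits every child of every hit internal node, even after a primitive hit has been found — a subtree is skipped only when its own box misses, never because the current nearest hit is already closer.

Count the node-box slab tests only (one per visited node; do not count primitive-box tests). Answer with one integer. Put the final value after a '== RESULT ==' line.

Walk:
N0 x:[31/3,22] y:[17/2,55/2] z:[13/2,39/2] -> hit [31/3,39/2], descend [2, 19]
  N2 x:[18,22] y:[17,55/2] z:[17/2,39/2] -> hit [18,39/2], descend [1, 13]
    N1 x:[18,58/3] y:[17,55/2] z:[17,39/2] -> hit [18,58/3], descend [6, 10]
      N6 x:[55/3,58/3] y:[25,55/2] z:[19,39/2] -> miss, prune
      N10 x:[18,19] y:[17,37/2] z:[17,19] -> hit [18,37/2] leaf, test {P8@t=18}
    N13 x:[18,22] y:[39/2,47/2] z:[17/2,27/2] -> miss, prune
  N19 x:[31/3,18] y:[17/2,15] z:[13/2,19] -> hit [31/3,15], descend [4, 20]
    N4 x:[31/3,44/3] y:[23/2,29/2] z:[11,31/2] -> hit [23/2,29/2], descend [3, 18]
      N3 x:[31/3,35/3] y:[23/2,29/2] z:[11,25/2] -> hit [23/2,35/3] leaf, test {P6@t=23/2}
      N18 x:[32/3,44/3] y:[23/2,13] z:[14,31/2] -> miss, prune
    N20 x:[16,18] y:[17/2,15] z:[13/2,19] -> miss, prune

11 AABB tests over nodes [0, 2, 1, 6, 10, 13, 19, 4, 3, 18, 20]; 2 leaves entered; closest P6.

== RESULT ==
11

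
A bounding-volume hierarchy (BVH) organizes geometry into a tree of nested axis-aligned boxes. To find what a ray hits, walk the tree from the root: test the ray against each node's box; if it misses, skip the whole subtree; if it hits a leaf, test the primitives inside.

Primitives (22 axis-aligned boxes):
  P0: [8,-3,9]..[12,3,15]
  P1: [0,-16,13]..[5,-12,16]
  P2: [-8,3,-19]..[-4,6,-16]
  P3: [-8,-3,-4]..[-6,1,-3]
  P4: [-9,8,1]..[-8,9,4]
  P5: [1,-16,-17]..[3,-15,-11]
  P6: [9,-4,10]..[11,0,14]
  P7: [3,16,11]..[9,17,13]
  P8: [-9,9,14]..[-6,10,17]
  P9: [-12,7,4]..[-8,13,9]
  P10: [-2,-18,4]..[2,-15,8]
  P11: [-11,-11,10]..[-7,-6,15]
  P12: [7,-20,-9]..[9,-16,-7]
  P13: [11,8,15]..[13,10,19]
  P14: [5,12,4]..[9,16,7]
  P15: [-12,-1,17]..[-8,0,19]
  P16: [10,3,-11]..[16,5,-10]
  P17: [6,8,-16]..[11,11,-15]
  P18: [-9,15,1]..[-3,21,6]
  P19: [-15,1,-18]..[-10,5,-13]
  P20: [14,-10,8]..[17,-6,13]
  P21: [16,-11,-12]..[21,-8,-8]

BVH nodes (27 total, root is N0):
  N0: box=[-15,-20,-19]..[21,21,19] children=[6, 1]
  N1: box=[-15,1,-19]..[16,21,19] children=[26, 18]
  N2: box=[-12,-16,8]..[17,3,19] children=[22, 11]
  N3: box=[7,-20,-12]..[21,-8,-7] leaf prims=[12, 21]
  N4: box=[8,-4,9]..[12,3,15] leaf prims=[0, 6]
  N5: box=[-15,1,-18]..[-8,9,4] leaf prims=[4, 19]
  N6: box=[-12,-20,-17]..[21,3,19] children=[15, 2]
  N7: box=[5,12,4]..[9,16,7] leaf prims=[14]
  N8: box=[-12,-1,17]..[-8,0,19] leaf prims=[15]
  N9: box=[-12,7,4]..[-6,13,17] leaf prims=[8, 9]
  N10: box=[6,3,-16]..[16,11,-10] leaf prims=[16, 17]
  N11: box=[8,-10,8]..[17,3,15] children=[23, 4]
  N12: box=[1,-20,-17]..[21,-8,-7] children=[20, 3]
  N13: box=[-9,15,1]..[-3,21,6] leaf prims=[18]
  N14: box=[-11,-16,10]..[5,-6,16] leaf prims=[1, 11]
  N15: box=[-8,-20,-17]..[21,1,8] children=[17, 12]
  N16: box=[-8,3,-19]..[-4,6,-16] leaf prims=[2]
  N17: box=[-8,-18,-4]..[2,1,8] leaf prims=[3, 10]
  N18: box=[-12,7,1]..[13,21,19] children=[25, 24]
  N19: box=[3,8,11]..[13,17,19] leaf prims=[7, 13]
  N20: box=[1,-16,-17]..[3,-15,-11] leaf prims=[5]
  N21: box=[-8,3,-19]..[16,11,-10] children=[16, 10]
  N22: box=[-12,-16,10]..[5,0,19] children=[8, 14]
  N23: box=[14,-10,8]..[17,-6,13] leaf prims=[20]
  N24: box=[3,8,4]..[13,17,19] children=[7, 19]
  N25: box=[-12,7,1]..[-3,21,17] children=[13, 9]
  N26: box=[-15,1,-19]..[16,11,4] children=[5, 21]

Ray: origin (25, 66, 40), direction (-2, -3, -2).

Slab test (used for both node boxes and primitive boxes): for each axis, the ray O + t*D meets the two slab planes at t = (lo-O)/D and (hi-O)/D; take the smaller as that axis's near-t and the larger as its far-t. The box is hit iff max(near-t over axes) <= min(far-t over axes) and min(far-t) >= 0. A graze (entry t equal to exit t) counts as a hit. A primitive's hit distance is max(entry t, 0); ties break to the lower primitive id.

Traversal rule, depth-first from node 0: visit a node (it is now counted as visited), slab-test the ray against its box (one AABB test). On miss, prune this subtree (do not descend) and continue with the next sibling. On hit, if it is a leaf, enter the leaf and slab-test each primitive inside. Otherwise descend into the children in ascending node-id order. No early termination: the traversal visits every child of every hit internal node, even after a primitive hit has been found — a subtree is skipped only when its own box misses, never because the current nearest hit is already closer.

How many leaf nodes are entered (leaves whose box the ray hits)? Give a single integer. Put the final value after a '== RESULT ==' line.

Walk:
N0 x:[2,20] y:[15,86/3] z:[21/2,59/2] -> hit [15,20], descend [1, 6]
  N1 x:[9/2,20] y:[15,65/3] z:[21/2,59/2] -> hit [15,20], descend [18, 26]
    N18 x:[6,37/2] y:[15,59/3] z:[21/2,39/2] -> hit [15,37/2], descend [24, 25]
      N24 x:[6,11] y:[49/3,58/3] z:[21/2,18] -> miss, prune
      N25 x:[14,37/2] y:[15,59/3] z:[23/2,39/2] -> hit [15,37/2], descend [9, 13]
        N9 x:[31/2,37/2] y:[53/3,59/3] z:[23/2,18] -> hit [53/3,18] leaf, test {P8(miss), P9@t=53/3}
        N13 x:[14,17] y:[15,17] z:[17,39/2] -> hit [17,17] leaf, test {P18@t=17}
    N26 x:[9/2,20] y:[55/3,65/3] z:[18,59/2] -> hit [55/3,20], descend [5, 21]
      N5 x:[33/2,20] y:[19,65/3] z:[18,29] -> hit [19,20] leaf, test {P4(miss), P19(miss)}
      N21 x:[9/2,33/2] y:[55/3,21] z:[25,59/2] -> miss, prune
  N6 x:[2,37/2] y:[21,86/3] z:[21/2,57/2] -> miss, prune

Visited [0, 1, 18, 24, 25, 9, 13, 26, 5, 21, 6]. Tests: 11 box, 3 leaf. Nearest: P18.

== RESULT ==
3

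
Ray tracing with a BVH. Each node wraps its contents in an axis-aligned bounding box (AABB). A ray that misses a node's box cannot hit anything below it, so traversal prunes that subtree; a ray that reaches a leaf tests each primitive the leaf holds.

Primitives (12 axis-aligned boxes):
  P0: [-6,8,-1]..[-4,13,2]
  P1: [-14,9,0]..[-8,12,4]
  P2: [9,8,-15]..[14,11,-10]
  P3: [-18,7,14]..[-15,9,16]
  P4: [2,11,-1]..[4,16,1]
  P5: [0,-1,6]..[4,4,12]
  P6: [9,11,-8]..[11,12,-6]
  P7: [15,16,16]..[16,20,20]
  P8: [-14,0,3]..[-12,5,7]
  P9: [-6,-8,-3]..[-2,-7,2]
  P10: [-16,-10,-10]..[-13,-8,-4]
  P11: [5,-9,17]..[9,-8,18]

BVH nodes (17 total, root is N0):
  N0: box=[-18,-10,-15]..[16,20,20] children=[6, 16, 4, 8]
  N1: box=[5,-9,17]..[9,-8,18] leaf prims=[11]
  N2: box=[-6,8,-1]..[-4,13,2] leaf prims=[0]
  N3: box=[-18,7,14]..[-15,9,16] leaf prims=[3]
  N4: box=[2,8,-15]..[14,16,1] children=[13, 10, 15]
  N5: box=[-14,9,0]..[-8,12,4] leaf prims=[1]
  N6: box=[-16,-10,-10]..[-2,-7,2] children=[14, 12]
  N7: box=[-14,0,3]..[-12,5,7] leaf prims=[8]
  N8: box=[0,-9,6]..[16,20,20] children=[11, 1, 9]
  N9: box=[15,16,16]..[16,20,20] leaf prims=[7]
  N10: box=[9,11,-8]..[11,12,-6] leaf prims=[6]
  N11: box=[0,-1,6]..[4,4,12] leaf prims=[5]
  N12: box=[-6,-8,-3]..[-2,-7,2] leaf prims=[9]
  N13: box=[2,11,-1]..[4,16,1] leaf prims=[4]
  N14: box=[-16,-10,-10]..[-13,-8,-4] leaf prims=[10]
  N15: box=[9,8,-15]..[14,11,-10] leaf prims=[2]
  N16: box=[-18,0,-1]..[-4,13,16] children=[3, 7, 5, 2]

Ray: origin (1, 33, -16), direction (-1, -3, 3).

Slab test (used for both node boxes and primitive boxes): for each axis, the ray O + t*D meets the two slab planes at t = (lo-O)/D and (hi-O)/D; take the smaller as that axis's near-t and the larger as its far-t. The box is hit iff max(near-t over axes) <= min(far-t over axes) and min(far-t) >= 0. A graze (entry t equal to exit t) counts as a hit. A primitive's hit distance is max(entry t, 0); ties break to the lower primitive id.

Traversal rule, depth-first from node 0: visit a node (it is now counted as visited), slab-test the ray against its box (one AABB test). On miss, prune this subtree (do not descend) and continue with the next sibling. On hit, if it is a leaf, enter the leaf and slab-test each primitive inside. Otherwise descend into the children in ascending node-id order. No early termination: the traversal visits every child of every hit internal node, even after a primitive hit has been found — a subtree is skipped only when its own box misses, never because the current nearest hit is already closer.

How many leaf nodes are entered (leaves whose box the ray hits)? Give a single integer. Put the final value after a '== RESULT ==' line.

Walk:
N0 x:[-15,19] y:[13/3,43/3] z:[1/3,12] -> hit [13/3,12], descend [4, 6, 8, 16]
  N4 x:[-13,-1] y:[17/3,25/3] z:[1/3,17/3] -> miss, prune
  N6 x:[3,17] y:[40/3,43/3] z:[2,6] -> miss, prune
  N8 x:[-15,1] y:[13/3,14] z:[22/3,12] -> miss, prune
  N16 x:[5,19] y:[20/3,11] z:[5,32/3] -> hit [20/3,32/3], descend [2, 3, 5, 7]
    N2 x:[5,7] y:[20/3,25/3] z:[5,6] -> miss, prune
    N3 x:[16,19] y:[8,26/3] z:[10,32/3] -> miss, prune
    N5 x:[9,15] y:[7,8] z:[16/3,20/3] -> miss, prune
    N7 x:[13,15] y:[28/3,11] z:[19/3,23/3] -> miss, prune

9 AABB tests over nodes [0, 4, 6, 8, 16, 2, 3, 5, 7]; 0 leaves entered; closest miss.

== RESULT ==
0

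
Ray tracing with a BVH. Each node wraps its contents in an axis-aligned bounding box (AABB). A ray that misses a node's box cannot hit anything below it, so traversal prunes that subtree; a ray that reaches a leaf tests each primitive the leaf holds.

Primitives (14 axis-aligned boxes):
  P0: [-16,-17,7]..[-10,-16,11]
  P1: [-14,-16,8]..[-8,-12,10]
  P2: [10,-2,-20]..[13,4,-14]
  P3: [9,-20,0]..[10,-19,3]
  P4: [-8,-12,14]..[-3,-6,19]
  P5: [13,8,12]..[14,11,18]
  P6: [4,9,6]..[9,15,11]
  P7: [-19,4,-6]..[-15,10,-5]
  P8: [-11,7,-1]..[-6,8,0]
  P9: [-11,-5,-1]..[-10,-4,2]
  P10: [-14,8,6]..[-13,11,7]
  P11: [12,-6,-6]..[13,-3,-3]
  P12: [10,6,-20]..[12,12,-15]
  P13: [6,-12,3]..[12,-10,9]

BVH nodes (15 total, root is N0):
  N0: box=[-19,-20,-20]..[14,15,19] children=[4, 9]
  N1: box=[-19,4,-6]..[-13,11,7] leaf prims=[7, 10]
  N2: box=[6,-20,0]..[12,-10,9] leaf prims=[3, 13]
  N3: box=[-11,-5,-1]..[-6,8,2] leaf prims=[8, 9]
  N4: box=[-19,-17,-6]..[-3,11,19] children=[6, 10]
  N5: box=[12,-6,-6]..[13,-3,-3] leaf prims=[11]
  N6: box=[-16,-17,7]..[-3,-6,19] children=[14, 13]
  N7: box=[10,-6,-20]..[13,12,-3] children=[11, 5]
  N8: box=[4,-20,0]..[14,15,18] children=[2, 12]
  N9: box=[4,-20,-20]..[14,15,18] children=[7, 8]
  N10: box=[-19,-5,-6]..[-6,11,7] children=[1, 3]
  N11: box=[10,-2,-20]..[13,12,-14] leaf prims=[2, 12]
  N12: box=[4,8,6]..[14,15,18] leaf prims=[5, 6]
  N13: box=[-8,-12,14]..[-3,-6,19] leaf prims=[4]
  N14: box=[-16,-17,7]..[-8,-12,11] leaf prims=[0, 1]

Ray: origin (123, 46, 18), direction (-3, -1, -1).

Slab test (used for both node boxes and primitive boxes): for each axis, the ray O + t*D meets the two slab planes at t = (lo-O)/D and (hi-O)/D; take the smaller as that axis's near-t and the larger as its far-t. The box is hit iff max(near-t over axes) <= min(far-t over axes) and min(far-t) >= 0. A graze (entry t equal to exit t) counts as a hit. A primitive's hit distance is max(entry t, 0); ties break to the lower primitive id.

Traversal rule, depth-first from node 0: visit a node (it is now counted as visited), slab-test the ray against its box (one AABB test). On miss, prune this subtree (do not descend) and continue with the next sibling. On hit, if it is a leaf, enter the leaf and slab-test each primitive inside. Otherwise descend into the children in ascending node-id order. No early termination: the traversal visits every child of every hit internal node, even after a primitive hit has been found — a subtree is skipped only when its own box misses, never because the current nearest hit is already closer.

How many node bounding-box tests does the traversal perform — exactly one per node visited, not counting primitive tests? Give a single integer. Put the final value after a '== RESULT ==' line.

Traverse from the root:
N0 x:[109/3,142/3] y:[31,66] z:[-1,38] -> hit [109/3,38], descend [4, 9]
  N4 x:[42,142/3] y:[35,63] z:[-1,24] -> miss, prune
  N9 x:[109/3,119/3] y:[31,66] z:[0,38] -> hit [109/3,38], descend [7, 8]
    N7 x:[110/3,113/3] y:[34,52] z:[21,38] -> hit [110/3,113/3], descend [5, 11]
      N5 x:[110/3,37] y:[49,52] z:[21,24] -> miss, prune
      N11 x:[110/3,113/3] y:[34,48] z:[32,38] -> hit [110/3,113/3] leaf, test {P2(miss), P12@t=37}
    N8 x:[109/3,119/3] y:[31,66] z:[0,18] -> miss, prune

Summary -> nodes [0, 4, 9, 7, 5, 11, 8]; box-tests=7; leaf-entries=1; first=P12

== RESULT ==
7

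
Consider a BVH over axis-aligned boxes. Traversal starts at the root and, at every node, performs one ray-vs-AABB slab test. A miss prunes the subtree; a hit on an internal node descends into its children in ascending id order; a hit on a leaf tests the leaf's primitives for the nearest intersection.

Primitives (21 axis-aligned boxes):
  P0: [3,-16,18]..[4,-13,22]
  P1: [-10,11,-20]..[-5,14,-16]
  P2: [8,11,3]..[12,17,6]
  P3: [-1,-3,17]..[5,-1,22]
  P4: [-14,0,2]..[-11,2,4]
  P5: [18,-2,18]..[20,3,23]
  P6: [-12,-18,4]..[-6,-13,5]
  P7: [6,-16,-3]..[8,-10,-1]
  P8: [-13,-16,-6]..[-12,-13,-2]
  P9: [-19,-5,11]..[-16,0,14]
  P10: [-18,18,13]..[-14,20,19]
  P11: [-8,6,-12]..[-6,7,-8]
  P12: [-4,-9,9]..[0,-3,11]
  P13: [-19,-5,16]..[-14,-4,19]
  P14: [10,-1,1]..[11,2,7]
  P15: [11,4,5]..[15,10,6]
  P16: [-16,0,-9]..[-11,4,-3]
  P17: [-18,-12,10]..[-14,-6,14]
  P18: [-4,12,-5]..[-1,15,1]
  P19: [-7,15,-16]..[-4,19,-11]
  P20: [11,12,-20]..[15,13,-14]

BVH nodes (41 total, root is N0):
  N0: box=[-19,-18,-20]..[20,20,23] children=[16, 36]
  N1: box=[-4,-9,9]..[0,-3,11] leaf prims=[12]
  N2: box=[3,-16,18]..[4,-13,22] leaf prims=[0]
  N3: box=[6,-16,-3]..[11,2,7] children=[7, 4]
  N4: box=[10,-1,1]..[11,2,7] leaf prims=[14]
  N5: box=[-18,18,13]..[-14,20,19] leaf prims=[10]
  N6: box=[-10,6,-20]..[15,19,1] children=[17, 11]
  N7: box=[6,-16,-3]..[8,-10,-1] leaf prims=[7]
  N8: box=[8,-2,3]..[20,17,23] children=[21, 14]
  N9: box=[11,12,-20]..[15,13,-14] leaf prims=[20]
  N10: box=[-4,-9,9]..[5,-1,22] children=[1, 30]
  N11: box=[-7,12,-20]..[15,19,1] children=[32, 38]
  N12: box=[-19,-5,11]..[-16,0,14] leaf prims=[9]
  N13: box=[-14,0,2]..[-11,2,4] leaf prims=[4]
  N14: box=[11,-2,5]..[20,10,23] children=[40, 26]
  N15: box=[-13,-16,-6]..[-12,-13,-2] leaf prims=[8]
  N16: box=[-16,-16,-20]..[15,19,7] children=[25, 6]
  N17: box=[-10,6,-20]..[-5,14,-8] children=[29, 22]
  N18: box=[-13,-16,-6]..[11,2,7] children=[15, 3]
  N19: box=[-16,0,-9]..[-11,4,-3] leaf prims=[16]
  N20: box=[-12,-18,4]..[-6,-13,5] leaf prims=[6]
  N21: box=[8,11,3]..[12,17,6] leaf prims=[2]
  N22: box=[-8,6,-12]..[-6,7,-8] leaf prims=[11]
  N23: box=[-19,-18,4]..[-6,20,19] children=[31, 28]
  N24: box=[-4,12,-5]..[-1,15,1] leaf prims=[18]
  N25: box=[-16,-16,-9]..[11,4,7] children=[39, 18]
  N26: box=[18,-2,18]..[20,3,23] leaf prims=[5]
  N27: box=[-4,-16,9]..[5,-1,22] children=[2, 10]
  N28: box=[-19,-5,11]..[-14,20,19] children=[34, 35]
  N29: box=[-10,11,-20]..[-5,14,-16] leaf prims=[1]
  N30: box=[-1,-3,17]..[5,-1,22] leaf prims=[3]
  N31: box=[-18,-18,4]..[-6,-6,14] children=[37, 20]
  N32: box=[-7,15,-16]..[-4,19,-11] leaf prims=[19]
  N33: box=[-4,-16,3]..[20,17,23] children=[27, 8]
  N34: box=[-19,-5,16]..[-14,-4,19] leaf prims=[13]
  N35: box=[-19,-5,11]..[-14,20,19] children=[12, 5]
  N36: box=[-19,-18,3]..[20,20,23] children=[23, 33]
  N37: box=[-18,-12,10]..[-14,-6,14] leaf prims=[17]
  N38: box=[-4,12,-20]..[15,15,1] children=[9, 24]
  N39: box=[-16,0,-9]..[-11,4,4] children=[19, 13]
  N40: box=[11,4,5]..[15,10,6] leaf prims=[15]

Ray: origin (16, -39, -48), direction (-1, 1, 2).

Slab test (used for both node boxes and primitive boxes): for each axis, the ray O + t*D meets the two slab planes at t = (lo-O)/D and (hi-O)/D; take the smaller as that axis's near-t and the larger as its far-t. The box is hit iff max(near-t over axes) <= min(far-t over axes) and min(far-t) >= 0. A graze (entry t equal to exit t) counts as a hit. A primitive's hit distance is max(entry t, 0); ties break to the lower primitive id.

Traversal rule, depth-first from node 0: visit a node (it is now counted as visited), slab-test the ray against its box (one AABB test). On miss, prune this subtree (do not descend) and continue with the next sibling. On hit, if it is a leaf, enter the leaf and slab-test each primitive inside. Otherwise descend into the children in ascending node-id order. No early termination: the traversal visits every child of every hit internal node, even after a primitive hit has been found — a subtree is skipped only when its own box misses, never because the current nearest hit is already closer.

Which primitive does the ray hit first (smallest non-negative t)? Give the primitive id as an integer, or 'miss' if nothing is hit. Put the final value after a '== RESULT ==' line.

Traverse from the root:
N0 x:[-4,35] y:[21,59] z:[14,71/2] -> hit [21,35], descend [16, 36]
  N16 x:[1,32] y:[23,58] z:[14,55/2] -> hit [23,55/2], descend [6, 25]
    N6 x:[1,26] y:[45,58] z:[14,49/2] -> miss, prune
    N25 x:[5,32] y:[23,43] z:[39/2,55/2] -> hit [23,55/2], descend [18, 39]
      N18 x:[5,29] y:[23,41] z:[21,55/2] -> hit [23,55/2], descend [3, 15]
        N3 x:[5,10] y:[23,41] z:[45/2,55/2] -> miss, prune
        N15 x:[28,29] y:[23,26] z:[21,23] -> miss, prune
      N39 x:[27,32] y:[39,43] z:[39/2,26] -> miss, prune
  N36 x:[-4,35] y:[21,59] z:[51/2,71/2] -> hit [51/2,35], descend [23, 33]
    N23 x:[22,35] y:[21,59] z:[26,67/2] -> hit [26,67/2], descend [28, 31]
      N28 x:[30,35] y:[34,59] z:[59/2,67/2] -> miss, prune
      N31 x:[22,34] y:[21,33] z:[26,31] -> hit [26,31], descend [20, 37]
        N20 x:[22,28] y:[21,26] z:[26,53/2] -> hit [26,26] leaf, test {P6@t=26}
        N37 x:[30,34] y:[27,33] z:[29,31] -> hit [30,31] leaf, test {P17@t=30}
    N33 x:[-4,20] y:[23,56] z:[51/2,71/2] -> miss, prune

Visited [0, 16, 6, 25, 18, 3, 15, 39, 36, 23, 28, 31, 20, 37, 33]. Tests: 15 box, 2 leaf. Nearest: P6.

== RESULT ==
6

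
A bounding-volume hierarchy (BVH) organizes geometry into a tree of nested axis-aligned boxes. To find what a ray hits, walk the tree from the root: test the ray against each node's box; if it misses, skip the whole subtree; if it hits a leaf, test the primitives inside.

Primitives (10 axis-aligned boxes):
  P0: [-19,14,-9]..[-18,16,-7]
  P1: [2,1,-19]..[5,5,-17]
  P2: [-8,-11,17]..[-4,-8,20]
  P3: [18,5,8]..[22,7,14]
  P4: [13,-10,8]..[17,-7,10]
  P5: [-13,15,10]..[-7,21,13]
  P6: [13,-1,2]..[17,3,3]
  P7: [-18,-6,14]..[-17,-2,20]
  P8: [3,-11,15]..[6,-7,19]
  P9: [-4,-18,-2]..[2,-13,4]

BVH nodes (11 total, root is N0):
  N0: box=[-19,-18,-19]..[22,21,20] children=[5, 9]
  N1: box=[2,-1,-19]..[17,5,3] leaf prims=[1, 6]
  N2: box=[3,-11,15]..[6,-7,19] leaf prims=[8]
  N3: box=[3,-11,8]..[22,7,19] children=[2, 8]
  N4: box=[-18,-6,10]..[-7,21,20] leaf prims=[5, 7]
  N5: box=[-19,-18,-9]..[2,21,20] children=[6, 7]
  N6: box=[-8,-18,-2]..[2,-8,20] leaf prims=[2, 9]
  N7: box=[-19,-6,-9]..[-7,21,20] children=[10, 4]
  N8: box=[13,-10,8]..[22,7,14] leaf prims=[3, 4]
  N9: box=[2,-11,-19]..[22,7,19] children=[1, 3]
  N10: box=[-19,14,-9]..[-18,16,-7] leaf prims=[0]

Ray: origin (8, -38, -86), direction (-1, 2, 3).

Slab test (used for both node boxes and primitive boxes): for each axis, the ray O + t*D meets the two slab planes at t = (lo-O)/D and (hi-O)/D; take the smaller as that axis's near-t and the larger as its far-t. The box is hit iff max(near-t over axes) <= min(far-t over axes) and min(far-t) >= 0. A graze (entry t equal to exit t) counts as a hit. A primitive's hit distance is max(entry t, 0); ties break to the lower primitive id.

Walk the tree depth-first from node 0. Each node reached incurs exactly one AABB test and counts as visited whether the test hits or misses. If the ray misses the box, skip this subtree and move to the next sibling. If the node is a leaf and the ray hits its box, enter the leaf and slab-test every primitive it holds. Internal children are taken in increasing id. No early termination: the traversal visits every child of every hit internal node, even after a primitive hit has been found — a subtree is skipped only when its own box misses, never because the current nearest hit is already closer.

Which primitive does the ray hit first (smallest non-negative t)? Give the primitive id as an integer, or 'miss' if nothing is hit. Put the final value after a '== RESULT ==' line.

Trace the traversal:
N0 x:[-14,27] y:[10,59/2] z:[67/3,106/3] -> hit [67/3,27], descend [5, 9]
  N5 x:[6,27] y:[10,59/2] z:[77/3,106/3] -> hit [77/3,27], descend [6, 7]
    N6 x:[6,16] y:[10,15] z:[28,106/3] -> miss, prune
    N7 x:[15,27] y:[16,59/2] z:[77/3,106/3] -> hit [77/3,27], descend [4, 10]
      N4 x:[15,26] y:[16,59/2] z:[32,106/3] -> miss, prune
      N10 x:[26,27] y:[26,27] z:[77/3,79/3] -> hit [26,79/3] leaf, test {P0@t=26}
  N9 x:[-14,6] y:[27/2,45/2] z:[67/3,35] -> miss, prune

Visited [0, 5, 6, 7, 4, 10, 9]. Tests: 7 box, 1 leaf. Nearest: P0.

== RESULT ==
0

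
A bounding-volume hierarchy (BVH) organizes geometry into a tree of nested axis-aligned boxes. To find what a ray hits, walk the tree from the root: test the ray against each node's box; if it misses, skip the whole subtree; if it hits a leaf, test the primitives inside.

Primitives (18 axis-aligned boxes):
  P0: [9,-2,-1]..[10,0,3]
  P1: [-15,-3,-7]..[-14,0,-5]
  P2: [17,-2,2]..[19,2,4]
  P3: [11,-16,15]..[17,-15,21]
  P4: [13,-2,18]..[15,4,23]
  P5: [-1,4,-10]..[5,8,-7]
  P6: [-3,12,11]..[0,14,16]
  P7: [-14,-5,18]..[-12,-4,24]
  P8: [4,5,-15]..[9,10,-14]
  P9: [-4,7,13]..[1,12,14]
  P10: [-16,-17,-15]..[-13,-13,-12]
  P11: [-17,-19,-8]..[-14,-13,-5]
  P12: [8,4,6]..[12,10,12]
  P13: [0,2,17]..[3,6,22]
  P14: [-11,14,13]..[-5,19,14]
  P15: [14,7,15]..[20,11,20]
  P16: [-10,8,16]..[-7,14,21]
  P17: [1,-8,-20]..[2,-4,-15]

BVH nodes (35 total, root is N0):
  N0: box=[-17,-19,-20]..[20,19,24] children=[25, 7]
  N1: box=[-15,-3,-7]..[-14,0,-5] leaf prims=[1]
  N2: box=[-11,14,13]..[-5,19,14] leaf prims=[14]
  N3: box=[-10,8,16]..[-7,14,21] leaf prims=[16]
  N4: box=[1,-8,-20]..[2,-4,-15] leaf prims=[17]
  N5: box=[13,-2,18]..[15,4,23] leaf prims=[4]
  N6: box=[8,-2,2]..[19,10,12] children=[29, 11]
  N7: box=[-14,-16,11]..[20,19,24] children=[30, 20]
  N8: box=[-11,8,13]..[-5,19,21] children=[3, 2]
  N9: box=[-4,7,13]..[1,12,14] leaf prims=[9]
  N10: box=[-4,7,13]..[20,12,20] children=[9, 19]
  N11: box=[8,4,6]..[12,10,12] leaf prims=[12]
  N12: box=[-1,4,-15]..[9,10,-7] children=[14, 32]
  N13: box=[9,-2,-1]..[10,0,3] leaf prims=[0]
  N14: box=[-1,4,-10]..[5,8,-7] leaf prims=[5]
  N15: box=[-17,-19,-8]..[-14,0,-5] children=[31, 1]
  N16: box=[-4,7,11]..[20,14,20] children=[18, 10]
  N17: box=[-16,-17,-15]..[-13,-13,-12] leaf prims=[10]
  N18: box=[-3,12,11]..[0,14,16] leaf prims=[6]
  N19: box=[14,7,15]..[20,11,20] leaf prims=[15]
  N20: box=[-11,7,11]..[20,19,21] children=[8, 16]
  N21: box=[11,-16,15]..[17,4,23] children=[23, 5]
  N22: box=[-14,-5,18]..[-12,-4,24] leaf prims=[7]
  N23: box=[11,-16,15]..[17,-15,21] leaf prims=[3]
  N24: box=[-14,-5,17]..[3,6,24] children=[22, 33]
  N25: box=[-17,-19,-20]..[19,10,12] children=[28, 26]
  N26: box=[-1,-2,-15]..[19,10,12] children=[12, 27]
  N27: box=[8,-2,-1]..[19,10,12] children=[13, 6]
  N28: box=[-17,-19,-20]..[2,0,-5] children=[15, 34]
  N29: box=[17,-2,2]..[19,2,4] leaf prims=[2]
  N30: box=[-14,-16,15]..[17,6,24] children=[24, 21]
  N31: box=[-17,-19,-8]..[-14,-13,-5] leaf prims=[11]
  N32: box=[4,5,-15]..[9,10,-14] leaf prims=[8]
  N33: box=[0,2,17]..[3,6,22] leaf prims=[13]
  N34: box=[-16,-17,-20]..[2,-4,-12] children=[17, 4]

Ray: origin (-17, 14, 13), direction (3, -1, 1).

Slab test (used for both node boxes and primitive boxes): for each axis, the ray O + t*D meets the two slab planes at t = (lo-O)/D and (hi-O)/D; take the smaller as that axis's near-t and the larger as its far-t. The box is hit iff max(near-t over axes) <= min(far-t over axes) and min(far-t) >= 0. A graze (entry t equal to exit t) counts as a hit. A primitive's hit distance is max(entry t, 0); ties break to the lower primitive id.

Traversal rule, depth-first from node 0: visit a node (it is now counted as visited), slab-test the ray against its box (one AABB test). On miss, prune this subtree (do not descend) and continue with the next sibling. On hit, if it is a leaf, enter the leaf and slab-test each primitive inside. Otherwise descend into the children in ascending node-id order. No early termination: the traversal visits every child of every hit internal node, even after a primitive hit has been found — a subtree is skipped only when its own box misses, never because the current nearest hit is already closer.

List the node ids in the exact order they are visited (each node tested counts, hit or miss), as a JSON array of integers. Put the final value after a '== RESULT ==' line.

Trace the traversal:
N0 x:[0,37/3] y:[-5,33] z:[-33,11] -> hit [0,11], descend [7, 25]
  N7 x:[1,37/3] y:[-5,30] z:[-2,11] -> hit [1,11], descend [20, 30]
    N20 x:[2,37/3] y:[-5,7] z:[-2,8] -> hit [2,7], descend [8, 16]
      N8 x:[2,4] y:[-5,6] z:[0,8] -> hit [2,4], descend [2, 3]
        N2 x:[2,4] y:[-5,0] z:[0,1] -> miss, prune
        N3 x:[7/3,10/3] y:[0,6] z:[3,8] -> hit [3,10/3] leaf, test {P16@t=3}
      N16 x:[13/3,37/3] y:[0,7] z:[-2,7] -> hit [13/3,7], descend [10, 18]
        N10 x:[13/3,37/3] y:[2,7] z:[0,7] -> hit [13/3,7], descend [9, 19]
          N9 x:[13/3,6] y:[2,7] z:[0,1] -> miss, prune
          N19 x:[31/3,37/3] y:[3,7] z:[2,7] -> miss, prune
        N18 x:[14/3,17/3] y:[0,2] z:[-2,3] -> miss, prune
    N30 x:[1,34/3] y:[8,30] z:[2,11] -> hit [8,11], descend [21, 24]
      N21 x:[28/3,34/3] y:[10,30] z:[2,10] -> hit [10,10], descend [5, 23]
        N5 x:[10,32/3] y:[10,16] z:[5,10] -> hit [10,10] leaf, test {P4@t=10}
        N23 x:[28/3,34/3] y:[29,30] z:[2,8] -> miss, prune
      N24 x:[1,20/3] y:[8,19] z:[4,11] -> miss, prune
  N25 x:[0,12] y:[4,33] z:[-33,-1] -> miss, prune

Visited [0, 7, 20, 8, 2, 3, 16, 10, 9, 19, 18, 30, 21, 5, 23, 24, 25]. Tests: 17 box, 2 leaf. Nearest: P16.

== RESULT ==
[0, 7, 20, 8, 2, 3, 16, 10, 9, 19, 18, 30, 21, 5, 23, 24, 25]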